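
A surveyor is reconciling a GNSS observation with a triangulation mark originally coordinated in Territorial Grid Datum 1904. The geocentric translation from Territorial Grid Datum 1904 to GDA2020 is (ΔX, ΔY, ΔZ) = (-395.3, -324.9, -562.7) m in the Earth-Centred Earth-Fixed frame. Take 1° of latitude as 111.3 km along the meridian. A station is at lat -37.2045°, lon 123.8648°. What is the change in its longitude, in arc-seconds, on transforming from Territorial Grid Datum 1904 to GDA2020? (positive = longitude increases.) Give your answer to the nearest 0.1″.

sin φ = -0.604662, cos φ = 0.796482, sin λ = 0.830355, cos λ = -0.557235.
East component: ΔE = −sin λ·ΔX + cos λ·ΔY = −(0.830355)(-395.3) + (-0.557235)(-324.9) = 509.28 m.
1° of latitude spans 111300 m; at latitude φ, 1° of longitude spans that × cos φ = 88648.5 m, so Δλ = 509.28 / 88648.5 × 3600 = 20.682″.

Δλ = 20.7″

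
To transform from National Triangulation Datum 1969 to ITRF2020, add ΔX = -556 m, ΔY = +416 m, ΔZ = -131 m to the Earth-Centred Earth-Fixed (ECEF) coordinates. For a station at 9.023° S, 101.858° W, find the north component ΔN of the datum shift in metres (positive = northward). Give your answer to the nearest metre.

At φ = -9.023°, λ = -101.858°: sin φ = -0.156831, cos φ = 0.987625, sin λ = -0.978660, cos λ = -0.205487.
ΔN = −sin φ cos λ·ΔX − sin φ sin λ·ΔY + cos φ·ΔZ = −(-0.156831)(-0.205487)(-556) − (-0.156831)(-0.978660)(416) + (0.987625)(-131) = -175.31 m.

ΔN = -175 m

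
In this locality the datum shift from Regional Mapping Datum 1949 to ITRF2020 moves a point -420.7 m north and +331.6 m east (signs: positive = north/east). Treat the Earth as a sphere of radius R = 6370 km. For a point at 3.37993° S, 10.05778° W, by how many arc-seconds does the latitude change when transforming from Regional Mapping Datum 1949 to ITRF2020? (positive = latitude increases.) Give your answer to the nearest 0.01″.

On a sphere of radius R, 1 rad of latitude = R, so Δφ = ΔN / R = -420.7 / 6370000 = -6.6044e-05 rad = -13.623″.

Δφ = -13.62″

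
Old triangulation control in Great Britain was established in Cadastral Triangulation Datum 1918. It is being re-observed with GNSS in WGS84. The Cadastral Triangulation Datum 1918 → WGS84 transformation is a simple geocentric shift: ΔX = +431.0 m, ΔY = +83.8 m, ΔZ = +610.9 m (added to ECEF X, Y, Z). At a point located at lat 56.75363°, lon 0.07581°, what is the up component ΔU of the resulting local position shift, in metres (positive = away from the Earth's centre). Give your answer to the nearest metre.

ΔU = 747 m

The local up (radial) axis is (cos φ cos λ, cos φ sin λ, sin φ), giving ΔU = 236.291 + 0.061 + 510.908 = 747.26 m.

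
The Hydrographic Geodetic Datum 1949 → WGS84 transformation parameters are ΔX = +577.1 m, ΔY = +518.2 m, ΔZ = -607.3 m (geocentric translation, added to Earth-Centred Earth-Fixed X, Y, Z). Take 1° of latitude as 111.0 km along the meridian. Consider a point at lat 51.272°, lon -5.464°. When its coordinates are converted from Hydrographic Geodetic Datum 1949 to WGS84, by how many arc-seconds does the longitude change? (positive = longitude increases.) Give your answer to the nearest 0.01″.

sin φ = 0.780125, cos φ = 0.625624, sin λ = -0.095220, cos λ = 0.995456.
East component: ΔE = −sin λ·ΔX + cos λ·ΔY = −(-0.095220)(577.1) + (0.995456)(518.2) = 570.80 m.
1° of latitude spans 111000 m; at latitude φ, 1° of longitude spans that × cos φ = 69444.3 m, so Δλ = 570.80 / 69444.3 × 3600 = 29.590″.

Δλ = 29.59″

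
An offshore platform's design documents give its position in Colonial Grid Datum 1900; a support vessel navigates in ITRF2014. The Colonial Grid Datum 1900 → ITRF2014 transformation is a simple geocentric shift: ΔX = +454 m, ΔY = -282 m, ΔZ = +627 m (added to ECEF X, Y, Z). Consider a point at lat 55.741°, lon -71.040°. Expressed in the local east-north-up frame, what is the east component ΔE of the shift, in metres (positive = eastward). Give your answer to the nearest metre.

ΔE = 338 m

The local east axis at (φ, λ) is (−sin λ, cos λ, 0), so ΔE = −sin(-71.040°)·454 + cos(-71.040°)·(-282) = 337.74 m.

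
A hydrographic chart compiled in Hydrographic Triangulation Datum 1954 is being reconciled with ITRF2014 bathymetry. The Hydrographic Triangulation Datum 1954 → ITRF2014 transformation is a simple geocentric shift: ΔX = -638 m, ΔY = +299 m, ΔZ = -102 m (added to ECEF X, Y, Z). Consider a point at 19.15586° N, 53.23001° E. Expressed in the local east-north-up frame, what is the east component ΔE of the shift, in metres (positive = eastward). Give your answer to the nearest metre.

The local east axis at (φ, λ) is (−sin λ, cos λ, 0), so ΔE = −sin(53.23001°)·(-638) + cos(53.23001°)·299 = 690.05 m.

ΔE = 690 m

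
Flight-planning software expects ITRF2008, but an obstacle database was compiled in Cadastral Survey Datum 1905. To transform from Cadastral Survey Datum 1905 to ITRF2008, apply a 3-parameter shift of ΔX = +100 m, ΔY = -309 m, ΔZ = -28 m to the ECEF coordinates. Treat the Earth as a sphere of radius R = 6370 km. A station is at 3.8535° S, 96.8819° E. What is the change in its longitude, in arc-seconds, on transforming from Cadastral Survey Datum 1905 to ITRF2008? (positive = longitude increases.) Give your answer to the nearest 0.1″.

sin φ = -0.067206, cos φ = 0.997739, sin λ = 0.992795, cos λ = -0.119823.
East component: ΔE = −sin λ·ΔX + cos λ·ΔY = −(0.992795)(100) + (-0.119823)(-309) = -62.25 m.
1° of latitude spans πR/180 = 111177 m; at latitude φ, 1° of longitude spans that × cos φ = 110926.1 m, so Δλ = -62.25 / 110926.1 × 3600 = -2.020″.

Δλ = -2.0″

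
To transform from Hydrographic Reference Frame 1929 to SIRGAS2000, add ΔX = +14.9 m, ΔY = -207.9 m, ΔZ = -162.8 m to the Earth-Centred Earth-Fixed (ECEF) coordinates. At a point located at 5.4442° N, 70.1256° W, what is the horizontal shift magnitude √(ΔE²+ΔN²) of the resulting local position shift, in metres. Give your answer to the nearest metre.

The local east axis at (φ, λ) is (−sin λ, cos λ, 0), so ΔE = −sin(-70.1256°)·14.9 + cos(-70.1256°)·(-207.9) = -56.66 m.
The local north axis is (−sin φ cos λ, −sin φ sin λ, cos φ), giving ΔN = -0.481 − 18.550 − 162.066 = -181.10 m.
Horizontal magnitude = √(ΔE² + ΔN²) = √((-56.66)² + (-181.10)²) = 189.75 m.

190 m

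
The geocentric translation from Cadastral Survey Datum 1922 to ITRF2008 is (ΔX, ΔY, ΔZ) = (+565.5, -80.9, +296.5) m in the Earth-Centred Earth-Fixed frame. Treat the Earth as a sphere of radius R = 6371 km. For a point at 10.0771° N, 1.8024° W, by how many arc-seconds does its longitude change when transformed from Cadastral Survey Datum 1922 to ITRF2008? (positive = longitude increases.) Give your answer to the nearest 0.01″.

Δλ = -2.07″

sin φ = 0.174973, cos φ = 0.984573, sin λ = -0.031453, cos λ = 0.999505.
East component: ΔE = −sin λ·ΔX + cos λ·ΔY = −(-0.031453)(565.5) + (0.999505)(-80.9) = -63.07 m.
1° of latitude spans πR/180 = 111195 m; at latitude φ, 1° of longitude spans that × cos φ = 109479.5 m, so Δλ = -63.07 / 109479.5 × 3600 = -2.074″.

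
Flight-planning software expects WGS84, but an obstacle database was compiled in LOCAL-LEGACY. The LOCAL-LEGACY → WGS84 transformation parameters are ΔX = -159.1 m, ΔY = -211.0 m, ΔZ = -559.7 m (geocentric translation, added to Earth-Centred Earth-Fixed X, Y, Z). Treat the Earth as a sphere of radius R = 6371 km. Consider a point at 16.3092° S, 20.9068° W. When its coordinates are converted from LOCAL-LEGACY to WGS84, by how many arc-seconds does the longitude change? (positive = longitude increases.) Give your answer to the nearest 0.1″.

sin φ = -0.280821, cos φ = 0.959760, sin λ = -0.356849, cos λ = 0.934162.
East component: ΔE = −sin λ·ΔX + cos λ·ΔY = −(-0.356849)(-159.1) + (0.934162)(-211.0) = -253.88 m.
1° of latitude spans πR/180 = 111195 m; at latitude φ, 1° of longitude spans that × cos φ = 106720.5 m, so Δλ = -253.88 / 106720.5 × 3600 = -8.564″.

Δλ = -8.6″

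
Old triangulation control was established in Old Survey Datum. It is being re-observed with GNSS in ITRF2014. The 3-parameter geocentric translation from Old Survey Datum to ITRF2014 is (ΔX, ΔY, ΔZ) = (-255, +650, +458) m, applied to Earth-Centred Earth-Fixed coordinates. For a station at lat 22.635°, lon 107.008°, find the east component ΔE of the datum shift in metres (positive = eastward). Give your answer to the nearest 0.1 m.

ΔE = 53.7 m

At φ = 22.635°, λ = 107.008°: sin φ = 0.384859, cos φ = 0.922975, sin λ = 0.956264, cos λ = -0.292505.
ΔE = −sin λ·ΔX + cos λ·ΔY = −(0.956264)·(-255) + (-0.292505)·(650) = 53.72 m.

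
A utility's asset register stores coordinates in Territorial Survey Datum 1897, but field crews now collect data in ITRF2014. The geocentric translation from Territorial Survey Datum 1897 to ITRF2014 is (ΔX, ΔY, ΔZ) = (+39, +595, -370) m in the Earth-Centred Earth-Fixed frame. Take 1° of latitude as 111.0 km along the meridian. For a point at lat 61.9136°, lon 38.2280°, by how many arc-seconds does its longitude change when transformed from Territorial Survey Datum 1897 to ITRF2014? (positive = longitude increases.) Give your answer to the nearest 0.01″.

Δλ = 30.54″

sin φ = 0.882239, cos φ = 0.470802, sin λ = 0.618792, cos λ = 0.785555.
East component: ΔE = −sin λ·ΔX + cos λ·ΔY = −(0.618792)(39) + (0.785555)(595) = 443.27 m.
1° of latitude spans 111000 m; at latitude φ, 1° of longitude spans that × cos φ = 52259.1 m, so Δλ = 443.27 / 52259.1 × 3600 = 30.536″.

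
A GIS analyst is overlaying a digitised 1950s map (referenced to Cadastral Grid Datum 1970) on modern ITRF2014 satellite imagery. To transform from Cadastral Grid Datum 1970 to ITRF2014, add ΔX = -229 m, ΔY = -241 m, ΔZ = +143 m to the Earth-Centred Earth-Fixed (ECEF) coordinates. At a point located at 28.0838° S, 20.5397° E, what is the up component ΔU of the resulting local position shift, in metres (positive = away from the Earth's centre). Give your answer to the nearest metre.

At φ = -28.0838°, λ = 20.5397°: sin φ = -0.470762, cos φ = 0.882260, sin λ = 0.350856, cos λ = 0.936429.
ΔU = cos φ cos λ·ΔX + cos φ sin λ·ΔY + sin φ·ΔZ = (0.882260)(0.936429)(-229) + (0.882260)(0.350856)(-241) + (-0.470762)(143) = -331.11 m.

ΔU = -331 m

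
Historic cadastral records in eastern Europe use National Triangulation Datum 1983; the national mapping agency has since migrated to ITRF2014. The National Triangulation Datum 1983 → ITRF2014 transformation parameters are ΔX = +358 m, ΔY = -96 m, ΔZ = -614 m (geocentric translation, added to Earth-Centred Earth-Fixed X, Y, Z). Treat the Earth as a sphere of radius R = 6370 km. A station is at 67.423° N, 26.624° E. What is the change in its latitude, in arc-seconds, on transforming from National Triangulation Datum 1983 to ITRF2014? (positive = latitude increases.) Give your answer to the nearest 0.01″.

sin φ = 0.923364, cos φ = 0.383925, sin λ = 0.448134, cos λ = 0.893967.
North component: ΔN = −sin φ cos λ·ΔX − sin φ sin λ·ΔY + cos φ·ΔZ = −(0.923364)(0.893967)(358) − (0.923364)(0.448134)(-96) + (0.383925)(-614) = -491.52 m.
1° of latitude spans πR/180 = 111177 m, so Δφ = -491.52 / 111177 × 3600 = -15.916″.

Δφ = -15.92″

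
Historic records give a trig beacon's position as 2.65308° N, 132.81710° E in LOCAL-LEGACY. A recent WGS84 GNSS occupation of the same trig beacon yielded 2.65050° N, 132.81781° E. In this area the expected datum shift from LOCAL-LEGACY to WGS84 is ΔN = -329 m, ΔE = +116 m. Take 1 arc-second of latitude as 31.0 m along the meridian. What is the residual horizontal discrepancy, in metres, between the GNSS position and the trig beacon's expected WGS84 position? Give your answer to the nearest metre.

Observed coordinate differences: Δφ = -0.00258°, Δλ = +0.00071°.
Converting to metres (1° lat = 111600 m, cos φ = 0.998928): observed ΔN = -287.9 m, observed ΔE = 79.2 m.
Subtracting the expected shift leaves a residual of -287.9 − (-329) = 41.1 m north and 79.2 − (116) = -36.8 m east.
Residual distance = √(41.1² + (-36.8)²) = 55.2 m.

55 m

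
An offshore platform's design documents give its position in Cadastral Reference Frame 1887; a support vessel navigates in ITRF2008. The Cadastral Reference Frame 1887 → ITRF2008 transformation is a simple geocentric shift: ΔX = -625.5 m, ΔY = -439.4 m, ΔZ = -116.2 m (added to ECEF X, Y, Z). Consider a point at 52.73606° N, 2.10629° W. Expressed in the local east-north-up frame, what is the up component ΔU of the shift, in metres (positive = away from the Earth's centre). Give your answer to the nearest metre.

ΔU = -461 m

The local up (radial) axis is (cos φ cos λ, cos φ sin λ, sin φ), giving ΔU = -378.477 + 9.778 − 92.478 = -461.18 m.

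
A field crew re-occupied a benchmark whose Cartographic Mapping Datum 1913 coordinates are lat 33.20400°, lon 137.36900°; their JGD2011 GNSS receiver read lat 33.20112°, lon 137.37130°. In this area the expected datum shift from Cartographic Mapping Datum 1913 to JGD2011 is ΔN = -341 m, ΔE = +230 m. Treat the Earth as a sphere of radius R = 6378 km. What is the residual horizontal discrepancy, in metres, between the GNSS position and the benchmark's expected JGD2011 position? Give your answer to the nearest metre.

Observed coordinate differences: Δφ = -0.00288°, Δλ = +0.00230°.
Converting to metres (1° lat = 111317 m, cos φ = 0.836726): observed ΔN = -320.6 m, observed ΔE = 214.2 m.
Subtracting the expected shift leaves a residual of -320.6 − (-341) = 20.4 m north and 214.2 − (230) = -15.8 m east.
Residual distance = √(20.4² + (-15.8)²) = 25.8 m.

26 m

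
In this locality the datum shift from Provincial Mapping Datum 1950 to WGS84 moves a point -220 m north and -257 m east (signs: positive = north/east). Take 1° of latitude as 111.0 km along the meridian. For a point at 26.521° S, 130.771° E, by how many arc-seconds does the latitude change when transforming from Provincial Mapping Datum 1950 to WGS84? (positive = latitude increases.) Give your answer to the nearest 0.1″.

1° of latitude = 111.0 km, so Δφ = -220.0 / 111000 = -0.0019820° = -7.135″.

Δφ = -7.1″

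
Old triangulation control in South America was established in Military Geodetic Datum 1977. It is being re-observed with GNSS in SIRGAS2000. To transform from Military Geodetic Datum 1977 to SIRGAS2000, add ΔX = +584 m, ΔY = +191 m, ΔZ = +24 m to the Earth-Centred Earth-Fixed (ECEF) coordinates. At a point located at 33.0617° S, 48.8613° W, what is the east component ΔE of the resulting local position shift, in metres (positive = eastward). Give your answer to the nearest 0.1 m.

At φ = -33.0617°, λ = -48.8613°: sin φ = -0.545542, cos φ = 0.838084, sin λ = -0.753119, cos λ = 0.657884.
ΔE = −sin λ·ΔX + cos λ·ΔY = −(-0.753119)·(584) + (0.657884)·(191) = 565.48 m.

ΔE = 565.5 m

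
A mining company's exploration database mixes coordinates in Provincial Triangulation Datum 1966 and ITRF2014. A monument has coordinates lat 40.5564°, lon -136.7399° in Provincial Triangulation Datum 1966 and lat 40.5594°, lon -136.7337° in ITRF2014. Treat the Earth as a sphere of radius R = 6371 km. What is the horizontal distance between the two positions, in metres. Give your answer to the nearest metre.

621 m

Δφ = 40.5594° − 40.5564° = +0.0030°; Δλ = -136.7337° − -136.7399° = +0.0062°.
1° along a meridian = πR/180 = 111195 m.
ΔN = Δφ × 111195 = 333.6 m; ΔE = Δλ × 111195 × cos(40.5564°) = +0.0062 × 111195 × 0.759766 = 523.8 m.
Distance = √(ΔE² + ΔN²) = √(523.8² + 333.6²) = 621.0 m.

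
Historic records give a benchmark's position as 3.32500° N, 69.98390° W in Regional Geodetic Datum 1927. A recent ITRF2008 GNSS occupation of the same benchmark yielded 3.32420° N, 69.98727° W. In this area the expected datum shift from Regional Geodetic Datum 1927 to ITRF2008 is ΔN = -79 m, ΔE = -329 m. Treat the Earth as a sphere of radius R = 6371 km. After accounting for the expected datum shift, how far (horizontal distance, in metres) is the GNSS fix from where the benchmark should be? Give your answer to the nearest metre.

46 m

Observed coordinate differences: Δφ = -0.00080°, Δλ = -0.00337°.
Converting to metres (1° lat = 111195 m, cos φ = 0.998317): observed ΔN = -89.0 m, observed ΔE = -374.1 m.
Subtracting the expected shift leaves a residual of -89.0 − (-79) = -10.0 m north and -374.1 − (-329) = -45.1 m east.
Residual distance = √((-10.0)² + (-45.1)²) = 46.2 m.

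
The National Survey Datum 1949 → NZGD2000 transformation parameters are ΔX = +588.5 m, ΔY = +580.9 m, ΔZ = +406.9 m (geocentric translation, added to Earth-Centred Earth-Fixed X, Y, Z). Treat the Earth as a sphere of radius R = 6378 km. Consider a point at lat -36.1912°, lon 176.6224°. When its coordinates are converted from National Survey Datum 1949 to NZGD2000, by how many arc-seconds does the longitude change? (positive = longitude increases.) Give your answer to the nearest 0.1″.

sin φ = -0.590482, cos φ = 0.807051, sin λ = 0.058916, cos λ = -0.998263.
East component: ΔE = −sin λ·ΔX + cos λ·ΔY = −(0.058916)(588.5) + (-0.998263)(580.9) = -614.56 m.
1° of latitude spans πR/180 = 111317 m; at latitude φ, 1° of longitude spans that × cos φ = 89838.6 m, so Δλ = -614.56 / 89838.6 × 3600 = -24.627″.

Δλ = -24.6″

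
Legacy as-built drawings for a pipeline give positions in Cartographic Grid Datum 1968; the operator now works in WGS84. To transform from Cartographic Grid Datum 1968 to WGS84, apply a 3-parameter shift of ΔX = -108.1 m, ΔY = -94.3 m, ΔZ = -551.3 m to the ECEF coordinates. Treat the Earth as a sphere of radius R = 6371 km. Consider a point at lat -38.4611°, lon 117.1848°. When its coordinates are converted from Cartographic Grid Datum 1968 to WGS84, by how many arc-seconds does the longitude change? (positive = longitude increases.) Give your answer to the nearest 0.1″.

Δλ = 5.8″

sin φ = -0.621983, cos φ = 0.783031, sin λ = 0.889538, cos λ = -0.456862.
East component: ΔE = −sin λ·ΔX + cos λ·ΔY = −(0.889538)(-108.1) + (-0.456862)(-94.3) = 139.24 m.
1° of latitude spans πR/180 = 111195 m; at latitude φ, 1° of longitude spans that × cos φ = 87069.0 m, so Δλ = 139.24 / 87069.0 × 3600 = 5.757″.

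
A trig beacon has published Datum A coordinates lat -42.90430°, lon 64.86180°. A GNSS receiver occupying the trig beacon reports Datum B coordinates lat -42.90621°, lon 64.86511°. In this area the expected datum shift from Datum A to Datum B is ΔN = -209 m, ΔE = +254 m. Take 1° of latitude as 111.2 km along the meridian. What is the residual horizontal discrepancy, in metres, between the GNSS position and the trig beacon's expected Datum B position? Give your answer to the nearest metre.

Observed coordinate differences: Δφ = -0.00191°, Δλ = +0.00331°.
Converting to metres (1° lat = 111200 m, cos φ = 0.732492): observed ΔN = -212.4 m, observed ΔE = 269.6 m.
Subtracting the expected shift leaves a residual of -212.4 − (-209) = -3.4 m north and 269.6 − (254) = 15.6 m east.
Residual distance = √((-3.4)² + 15.6²) = 16.0 m.

16 m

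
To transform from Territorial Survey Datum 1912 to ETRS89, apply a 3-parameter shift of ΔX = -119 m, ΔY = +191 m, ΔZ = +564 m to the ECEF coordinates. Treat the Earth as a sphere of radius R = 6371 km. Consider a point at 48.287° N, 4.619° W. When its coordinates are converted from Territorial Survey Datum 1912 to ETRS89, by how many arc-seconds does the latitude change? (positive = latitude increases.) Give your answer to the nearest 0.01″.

Δφ = 15.39″

sin φ = 0.746487, cos φ = 0.665400, sin λ = -0.080529, cos λ = 0.996752.
North component: ΔN = −sin φ cos λ·ΔX − sin φ sin λ·ΔY + cos φ·ΔZ = −(0.746487)(0.996752)(-119) − (0.746487)(-0.080529)(191) + (0.665400)(564) = 475.31 m.
1° of latitude spans πR/180 = 111195 m, so Δφ = 475.31 / 111195 × 3600 = 15.388″.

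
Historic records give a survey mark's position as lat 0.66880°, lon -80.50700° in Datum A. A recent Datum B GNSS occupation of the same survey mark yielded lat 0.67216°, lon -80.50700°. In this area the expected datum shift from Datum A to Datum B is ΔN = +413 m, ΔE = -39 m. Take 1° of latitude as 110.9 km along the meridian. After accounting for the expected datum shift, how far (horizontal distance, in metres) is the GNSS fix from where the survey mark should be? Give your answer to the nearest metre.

56 m

Observed coordinate differences: Δφ = +0.00336°, Δλ = +0.00000°.
Converting to metres (1° lat = 110900 m, cos φ = 0.999932): observed ΔN = 372.6 m, observed ΔE = 0.0 m.
Subtracting the expected shift leaves a residual of 372.6 − (413) = -40.4 m north and 0.0 − (-39) = 39.0 m east.
Residual distance = √((-40.4)² + 39.0²) = 56.1 m.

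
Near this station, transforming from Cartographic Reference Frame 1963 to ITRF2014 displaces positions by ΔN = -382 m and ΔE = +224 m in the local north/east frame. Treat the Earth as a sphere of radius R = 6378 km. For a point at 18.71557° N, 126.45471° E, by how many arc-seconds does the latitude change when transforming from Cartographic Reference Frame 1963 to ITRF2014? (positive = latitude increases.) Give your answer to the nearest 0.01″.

Δφ = -12.35″

On a sphere of radius R, 1 rad of latitude = R, so Δφ = ΔN / R = -382.0 / 6378000 = -5.9893e-05 rad = -12.354″.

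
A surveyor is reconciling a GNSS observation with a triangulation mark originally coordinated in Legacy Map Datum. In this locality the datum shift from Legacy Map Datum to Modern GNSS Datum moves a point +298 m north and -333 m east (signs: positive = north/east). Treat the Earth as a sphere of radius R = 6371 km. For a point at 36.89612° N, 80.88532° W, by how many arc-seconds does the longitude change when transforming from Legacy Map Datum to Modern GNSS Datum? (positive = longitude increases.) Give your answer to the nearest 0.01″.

Δλ = -13.48″

At latitude 36.89612°, cos φ = 0.799725.
One radian of longitude at latitude φ spans R cos φ, so Δλ = ΔE / (R cos φ) = -333.0 / (6371000 × 0.799725) = -6.5358e-05 rad = -13.481″.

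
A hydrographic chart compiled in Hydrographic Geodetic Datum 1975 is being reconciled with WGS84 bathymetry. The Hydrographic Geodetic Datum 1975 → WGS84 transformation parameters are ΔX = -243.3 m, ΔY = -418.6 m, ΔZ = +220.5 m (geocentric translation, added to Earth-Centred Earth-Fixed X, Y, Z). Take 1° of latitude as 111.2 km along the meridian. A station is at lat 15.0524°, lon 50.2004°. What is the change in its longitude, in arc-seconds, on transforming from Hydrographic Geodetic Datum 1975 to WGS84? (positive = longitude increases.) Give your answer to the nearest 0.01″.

sin φ = 0.259702, cos φ = 0.965689, sin λ = 0.768288, cos λ = 0.640104.
East component: ΔE = −sin λ·ΔX + cos λ·ΔY = −(0.768288)(-243.3) + (0.640104)(-418.6) = -81.02 m.
1° of latitude spans 111200 m; at latitude φ, 1° of longitude spans that × cos φ = 107384.6 m, so Δλ = -81.02 / 107384.6 × 3600 = -2.716″.

Δλ = -2.72″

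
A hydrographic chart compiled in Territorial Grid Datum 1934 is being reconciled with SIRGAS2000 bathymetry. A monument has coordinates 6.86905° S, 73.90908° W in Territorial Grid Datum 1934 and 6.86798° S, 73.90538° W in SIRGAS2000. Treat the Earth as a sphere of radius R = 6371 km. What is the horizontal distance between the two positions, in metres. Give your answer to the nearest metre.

Δφ = -6.86798° − -6.86905° = +0.00107°; Δλ = -73.90538° − -73.90908° = +0.00370°.
1° along a meridian = πR/180 = 111195 m.
ΔN = Δφ × 111195 = 119.0 m; ΔE = Δλ × 111195 × cos(-6.86905°) = +0.00370 × 111195 × 0.992822 = 408.5 m.
Distance = √(ΔE² + ΔN²) = √(408.5² + 119.0²) = 425.4 m.

425 m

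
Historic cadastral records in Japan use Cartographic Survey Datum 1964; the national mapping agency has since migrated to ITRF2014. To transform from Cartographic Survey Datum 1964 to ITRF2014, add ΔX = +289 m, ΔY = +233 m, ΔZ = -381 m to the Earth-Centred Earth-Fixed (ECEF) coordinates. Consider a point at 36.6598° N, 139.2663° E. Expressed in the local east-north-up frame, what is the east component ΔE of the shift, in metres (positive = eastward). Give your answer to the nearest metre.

The local east axis at (φ, λ) is (−sin λ, cos λ, 0), so ΔE = −sin(139.2663°)·289 + cos(139.2663°)·233 = -365.14 m.

ΔE = -365 m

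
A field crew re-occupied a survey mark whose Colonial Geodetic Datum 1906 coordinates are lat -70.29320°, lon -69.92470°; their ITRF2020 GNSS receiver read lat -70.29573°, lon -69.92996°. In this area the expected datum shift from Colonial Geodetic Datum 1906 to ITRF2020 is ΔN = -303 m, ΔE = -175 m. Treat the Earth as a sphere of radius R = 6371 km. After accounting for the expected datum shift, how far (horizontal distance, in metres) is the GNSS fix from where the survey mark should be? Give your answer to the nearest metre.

Observed coordinate differences: Δφ = -0.00253°, Δλ = -0.00526°.
Converting to metres (1° lat = 111195 m, cos φ = 0.337207): observed ΔN = -281.3 m, observed ΔE = -197.2 m.
Subtracting the expected shift leaves a residual of -281.3 − (-303) = 21.7 m north and -197.2 − (-175) = -22.2 m east.
Residual distance = √(21.7² + (-22.2)²) = 31.0 m.

31 m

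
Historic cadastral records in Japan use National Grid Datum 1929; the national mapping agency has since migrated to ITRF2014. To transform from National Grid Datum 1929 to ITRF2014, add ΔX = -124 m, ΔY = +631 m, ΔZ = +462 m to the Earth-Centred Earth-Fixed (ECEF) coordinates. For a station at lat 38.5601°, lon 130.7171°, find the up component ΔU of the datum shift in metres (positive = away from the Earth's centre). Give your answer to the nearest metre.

The local up (radial) axis is (cos φ cos λ, cos φ sin λ, sin φ), giving ΔU = 63.251 + 373.978 + 287.981 = 725.21 m.

ΔU = 725 m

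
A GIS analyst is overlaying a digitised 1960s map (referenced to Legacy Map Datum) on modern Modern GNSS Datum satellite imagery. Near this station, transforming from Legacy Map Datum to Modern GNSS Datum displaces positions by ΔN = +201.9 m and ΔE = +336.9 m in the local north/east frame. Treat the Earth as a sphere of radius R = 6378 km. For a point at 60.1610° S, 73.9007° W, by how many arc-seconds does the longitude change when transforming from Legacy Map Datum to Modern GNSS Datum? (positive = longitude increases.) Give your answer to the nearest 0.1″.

Δλ = 21.9″

At latitude -60.1610°, cos φ = 0.497565.
One radian of longitude at latitude φ spans R cos φ, so Δλ = ΔE / (R cos φ) = 336.9 / (6378000 × 0.497565) = 1.0616e-04 rad = 21.897″.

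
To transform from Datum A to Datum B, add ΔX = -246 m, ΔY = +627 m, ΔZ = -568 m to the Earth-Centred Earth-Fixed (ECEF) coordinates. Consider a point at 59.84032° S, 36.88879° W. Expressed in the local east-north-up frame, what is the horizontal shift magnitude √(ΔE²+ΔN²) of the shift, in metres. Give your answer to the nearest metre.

At φ = -59.84032°, λ = -36.88879°: sin φ = -0.864629, cos φ = 0.502412, sin λ = -0.600264, cos λ = 0.799802.
ΔE = −sin λ·ΔX + cos λ·ΔY = −(-0.600264)·(-246) + (0.799802)·(627) = 353.81 m.
ΔN = −sin φ cos λ·ΔX − sin φ sin λ·ΔY + cos φ·ΔZ = −(-0.864629)(0.799802)(-246) − (-0.864629)(-0.600264)(627) + (0.502412)(-568) = -780.90 m.
Horizontal magnitude = √(ΔE² + ΔN²) = √(353.81² + (-780.90)²) = 857.32 m.

857 m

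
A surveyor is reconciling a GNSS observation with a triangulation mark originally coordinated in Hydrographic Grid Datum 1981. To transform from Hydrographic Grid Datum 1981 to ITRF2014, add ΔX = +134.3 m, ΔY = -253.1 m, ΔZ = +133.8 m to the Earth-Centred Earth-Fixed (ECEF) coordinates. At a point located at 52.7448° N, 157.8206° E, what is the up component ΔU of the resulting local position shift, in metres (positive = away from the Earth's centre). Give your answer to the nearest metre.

At φ = 52.7448°, λ = 157.8206°: sin φ = 0.795947, cos φ = 0.605366, sin λ = 0.377508, cos λ = -0.926006.
ΔU = cos φ cos λ·ΔX + cos φ sin λ·ΔY + sin φ·ΔZ = (0.605366)(-0.926006)(134.3) + (0.605366)(0.377508)(-253.1) + (0.795947)(133.8) = -26.63 m.

ΔU = -27 m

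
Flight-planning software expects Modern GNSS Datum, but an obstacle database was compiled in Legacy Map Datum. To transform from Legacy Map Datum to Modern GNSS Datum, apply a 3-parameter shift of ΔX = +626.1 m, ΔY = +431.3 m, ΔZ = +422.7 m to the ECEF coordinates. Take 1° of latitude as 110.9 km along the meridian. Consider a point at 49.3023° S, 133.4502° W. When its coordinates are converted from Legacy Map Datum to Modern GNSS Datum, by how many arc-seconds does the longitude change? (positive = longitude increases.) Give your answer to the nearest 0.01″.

Δλ = 7.86″

sin φ = -0.758161, cos φ = 0.652068, sin λ = -0.725972, cos λ = -0.687724.
East component: ΔE = −sin λ·ΔX + cos λ·ΔY = −(-0.725972)(626.1) + (-0.687724)(431.3) = 157.92 m.
1° of latitude spans 110900 m; at latitude φ, 1° of longitude spans that × cos φ = 72314.3 m, so Δλ = 157.92 / 72314.3 × 3600 = 7.861″.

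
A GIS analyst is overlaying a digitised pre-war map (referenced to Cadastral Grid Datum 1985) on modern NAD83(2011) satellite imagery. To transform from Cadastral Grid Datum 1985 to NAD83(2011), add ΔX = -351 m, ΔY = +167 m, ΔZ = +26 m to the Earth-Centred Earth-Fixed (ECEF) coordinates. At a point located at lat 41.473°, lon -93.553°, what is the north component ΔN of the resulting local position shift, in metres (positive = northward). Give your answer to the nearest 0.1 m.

ΔN = 115.5 m

At φ = 41.473°, λ = -93.553°: sin φ = 0.662267, cos φ = 0.749268, sin λ = -0.998078, cos λ = -0.061972.
ΔN = −sin φ cos λ·ΔX − sin φ sin λ·ΔY + cos φ·ΔZ = −(0.662267)(-0.061972)(-351) − (0.662267)(-0.998078)(167) + (0.749268)(26) = 115.46 m.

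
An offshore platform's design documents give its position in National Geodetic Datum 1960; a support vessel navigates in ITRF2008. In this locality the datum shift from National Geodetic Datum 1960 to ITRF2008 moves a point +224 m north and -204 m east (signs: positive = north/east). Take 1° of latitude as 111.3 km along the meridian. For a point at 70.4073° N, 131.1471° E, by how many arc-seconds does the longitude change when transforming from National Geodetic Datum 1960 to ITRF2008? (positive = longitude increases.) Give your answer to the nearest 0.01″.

At latitude 70.4073°, cos φ = 0.335332.
1° of longitude at this latitude = 111.3 × cos φ = 37.32 km, so Δλ = -204.0 / 37322.4 = -0.0054659° = -19.677″.

Δλ = -19.68″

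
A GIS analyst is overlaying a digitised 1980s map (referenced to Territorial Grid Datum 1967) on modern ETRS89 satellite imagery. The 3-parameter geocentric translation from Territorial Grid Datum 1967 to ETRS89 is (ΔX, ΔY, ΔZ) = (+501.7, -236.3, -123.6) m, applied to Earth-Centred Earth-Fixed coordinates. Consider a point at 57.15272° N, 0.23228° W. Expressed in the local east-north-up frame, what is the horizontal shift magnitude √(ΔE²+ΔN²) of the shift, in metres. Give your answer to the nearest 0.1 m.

542.5 m

The local east axis at (φ, λ) is (−sin λ, cos λ, 0), so ΔE = −sin(-0.23228°)·501.7 + cos(-0.23228°)·(-236.3) = -234.26 m.
The local north axis is (−sin φ cos λ, −sin φ sin λ, cos φ), giving ΔN = -421.484 − 0.805 − 67.041 = -489.33 m.
Horizontal magnitude = √(ΔE² + ΔN²) = √((-234.26)² + (-489.33)²) = 542.52 m.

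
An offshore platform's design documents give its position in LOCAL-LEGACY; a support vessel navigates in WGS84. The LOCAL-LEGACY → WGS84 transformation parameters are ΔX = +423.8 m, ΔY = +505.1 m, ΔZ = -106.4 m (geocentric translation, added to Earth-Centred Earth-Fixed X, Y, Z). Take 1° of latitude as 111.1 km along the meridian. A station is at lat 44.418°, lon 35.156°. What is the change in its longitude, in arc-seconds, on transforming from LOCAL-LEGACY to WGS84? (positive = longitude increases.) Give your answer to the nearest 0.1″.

sin φ = 0.699888, cos φ = 0.714253, sin λ = 0.575805, cos λ = 0.817587.
East component: ΔE = −sin λ·ΔX + cos λ·ΔY = −(0.575805)(423.8) + (0.817587)(505.1) = 168.94 m.
1° of latitude spans 111100 m; at latitude φ, 1° of longitude spans that × cos φ = 79353.5 m, so Δλ = 168.94 / 79353.5 × 3600 = 7.664″.

Δλ = 7.7″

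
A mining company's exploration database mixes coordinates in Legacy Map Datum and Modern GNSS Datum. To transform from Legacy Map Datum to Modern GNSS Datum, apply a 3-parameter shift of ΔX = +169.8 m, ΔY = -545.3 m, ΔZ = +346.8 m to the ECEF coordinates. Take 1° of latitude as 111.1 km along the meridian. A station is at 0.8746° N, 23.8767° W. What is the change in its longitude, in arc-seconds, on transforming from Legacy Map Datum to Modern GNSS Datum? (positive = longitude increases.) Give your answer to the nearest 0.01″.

Δλ = -13.93″

sin φ = 0.015264, cos φ = 0.999883, sin λ = -0.404770, cos λ = 0.914419.
East component: ΔE = −sin λ·ΔX + cos λ·ΔY = −(-0.404770)(169.8) + (0.914419)(-545.3) = -429.90 m.
1° of latitude spans 111100 m; at latitude φ, 1° of longitude spans that × cos φ = 111087.1 m, so Δλ = -429.90 / 111087.1 × 3600 = -13.932″.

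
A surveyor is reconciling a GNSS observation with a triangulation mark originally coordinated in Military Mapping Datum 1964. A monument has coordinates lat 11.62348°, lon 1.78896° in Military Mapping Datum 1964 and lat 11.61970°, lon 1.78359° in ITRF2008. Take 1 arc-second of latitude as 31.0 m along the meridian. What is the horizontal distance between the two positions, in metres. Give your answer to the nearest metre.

Δφ = 11.61970° − 11.62348° = -0.00378°; Δλ = 1.78359° − 1.78896° = -0.00537°.
1° of latitude = 3600 × 31.00 = 111600 m.
ΔN = Δφ × 111600 = -421.8 m; ΔE = Δλ × 111600 × cos(11.62348°) = -0.00537 × 111600 × 0.979493 = -587.0 m.
Distance = √(ΔE² + ΔN²) = √((-587.0)² + (-421.8)²) = 722.9 m.

723 m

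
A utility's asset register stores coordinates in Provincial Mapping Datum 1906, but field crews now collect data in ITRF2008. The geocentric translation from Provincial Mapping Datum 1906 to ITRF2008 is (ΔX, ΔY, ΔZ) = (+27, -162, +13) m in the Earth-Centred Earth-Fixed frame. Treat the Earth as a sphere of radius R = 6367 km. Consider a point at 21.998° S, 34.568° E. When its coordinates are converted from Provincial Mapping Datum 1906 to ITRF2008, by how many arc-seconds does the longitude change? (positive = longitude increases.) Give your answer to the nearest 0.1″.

sin φ = -0.374574, cos φ = 0.927197, sin λ = 0.567384, cos λ = 0.823453.
East component: ΔE = −sin λ·ΔX + cos λ·ΔY = −(0.567384)(27) + (0.823453)(-162) = -148.72 m.
1° of latitude spans πR/180 = 111125 m; at latitude φ, 1° of longitude spans that × cos φ = 103034.9 m, so Δλ = -148.72 / 103034.9 × 3600 = -5.196″.

Δλ = -5.2″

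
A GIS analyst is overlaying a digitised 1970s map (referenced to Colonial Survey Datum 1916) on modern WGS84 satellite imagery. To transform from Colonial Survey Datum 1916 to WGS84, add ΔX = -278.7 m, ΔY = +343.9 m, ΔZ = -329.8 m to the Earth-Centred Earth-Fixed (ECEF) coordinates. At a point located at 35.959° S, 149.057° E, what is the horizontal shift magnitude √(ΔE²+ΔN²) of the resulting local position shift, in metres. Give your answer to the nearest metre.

The local east axis at (φ, λ) is (−sin λ, cos λ, 0), so ΔE = −sin(149.057°)·(-278.7) + cos(149.057°)·343.9 = -151.65 m.
The local north axis is (−sin φ cos λ, −sin φ sin λ, cos φ), giving ΔN = 140.363 + 103.835 − 266.952 = -22.75 m.
Horizontal magnitude = √(ΔE² + ΔN²) = √((-151.65)² + (-22.75)²) = 153.35 m.

153 m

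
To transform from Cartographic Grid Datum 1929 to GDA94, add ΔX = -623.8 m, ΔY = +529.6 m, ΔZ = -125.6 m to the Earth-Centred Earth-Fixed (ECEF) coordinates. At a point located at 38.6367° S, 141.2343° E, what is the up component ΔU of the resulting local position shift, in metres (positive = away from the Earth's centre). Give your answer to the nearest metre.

At φ = -38.6367°, λ = 141.2343°: sin φ = -0.624380, cos φ = 0.781121, sin λ = 0.626137, cos λ = -0.779713.
ΔU = cos φ cos λ·ΔX + cos φ sin λ·ΔY + sin φ·ΔZ = (0.781121)(-0.779713)(-623.8) + (0.781121)(0.626137)(529.6) + (-0.624380)(-125.6) = 717.37 m.

ΔU = 717 m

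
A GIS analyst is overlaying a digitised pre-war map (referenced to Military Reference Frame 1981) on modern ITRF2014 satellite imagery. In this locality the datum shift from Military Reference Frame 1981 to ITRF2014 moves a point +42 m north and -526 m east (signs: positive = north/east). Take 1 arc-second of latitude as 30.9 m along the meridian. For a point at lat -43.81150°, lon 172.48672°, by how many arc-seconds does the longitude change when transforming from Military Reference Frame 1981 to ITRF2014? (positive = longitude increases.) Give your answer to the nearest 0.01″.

At latitude -43.81150°, cos φ = 0.721621.
1″ of longitude at this latitude = 30.90 × cos φ = 22.2981 m, so Δλ = -526.0 / 22.2981 = -23.589″.

Δλ = -23.59″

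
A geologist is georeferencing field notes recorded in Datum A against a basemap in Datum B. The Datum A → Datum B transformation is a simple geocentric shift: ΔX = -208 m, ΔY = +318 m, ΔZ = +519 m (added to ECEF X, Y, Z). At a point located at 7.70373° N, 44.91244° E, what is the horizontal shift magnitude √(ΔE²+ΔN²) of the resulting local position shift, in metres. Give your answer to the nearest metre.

626 m

At φ = 7.70373°, λ = 44.91244°: sin φ = 0.134051, cos φ = 0.990974, sin λ = 0.706025, cos λ = 0.708187.
ΔE = −sin λ·ΔX + cos λ·ΔY = −(0.706025)·(-208) + (0.708187)·(318) = 372.06 m.
ΔN = −sin φ cos λ·ΔX − sin φ sin λ·ΔY + cos φ·ΔZ = −(0.134051)(0.708187)(-208) − (0.134051)(0.706025)(318) + (0.990974)(519) = 503.97 m.
Horizontal magnitude = √(ΔE² + ΔN²) = √(372.06² + 503.97²) = 626.42 m.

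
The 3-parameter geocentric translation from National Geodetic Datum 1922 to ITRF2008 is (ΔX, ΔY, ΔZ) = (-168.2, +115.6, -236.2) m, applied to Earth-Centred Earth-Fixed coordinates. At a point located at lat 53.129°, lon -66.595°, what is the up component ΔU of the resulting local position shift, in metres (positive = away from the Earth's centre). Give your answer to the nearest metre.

At φ = 53.129°, λ = -66.595°: sin φ = 0.799988, cos φ = 0.600015, sin λ = -0.917720, cos λ = 0.397228.
ΔU = cos φ cos λ·ΔX + cos φ sin λ·ΔY + sin φ·ΔZ = (0.600015)(0.397228)(-168.2) + (0.600015)(-0.917720)(115.6) + (0.799988)(-236.2) = -292.70 m.

ΔU = -293 m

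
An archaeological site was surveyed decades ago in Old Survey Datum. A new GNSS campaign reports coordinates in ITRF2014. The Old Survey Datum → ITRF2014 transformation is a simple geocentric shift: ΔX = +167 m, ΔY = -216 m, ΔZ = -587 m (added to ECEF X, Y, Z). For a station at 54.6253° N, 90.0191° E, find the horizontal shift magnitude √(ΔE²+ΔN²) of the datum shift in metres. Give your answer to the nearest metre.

234 m

At φ = 54.6253°, λ = 90.0191°: sin φ = 0.815384, cos φ = 0.578921, sin λ = 1.000000, cos λ = -0.000333.
ΔE = −sin λ·ΔX + cos λ·ΔY = −(1.000000)·(167) + (-0.000333)·(-216) = -166.93 m.
ΔN = −sin φ cos λ·ΔX − sin φ sin λ·ΔY + cos φ·ΔZ = −(0.815384)(-0.000333)(167) − (0.815384)(1.000000)(-216) + (0.578921)(-587) = -163.66 m.
Horizontal magnitude = √(ΔE² + ΔN²) = √((-166.93)² + (-163.66)²) = 233.77 m.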